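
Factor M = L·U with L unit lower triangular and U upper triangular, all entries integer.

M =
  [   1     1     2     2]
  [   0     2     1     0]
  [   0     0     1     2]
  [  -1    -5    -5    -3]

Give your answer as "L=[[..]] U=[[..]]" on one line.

L=[[1,0,0,0],[0,1,0,0],[0,0,1,0],[-1,-2,-1,1]] U=[[1,1,2,2],[0,2,1,0],[0,0,1,2],[0,0,0,1]]

  r1 -= 0·r0 → [0,2,1,0]
  r2 -= 0·r0 → [0,0,1,2]
  r3 -= -1·r0 → [0,-4,-3,-1]
  r2 -= 0·r1 → [0,0,1,2]
  r3 -= -2·r1 → [0,0,-1,-1]
  r3 -= -1·r2 → [0,0,0,1]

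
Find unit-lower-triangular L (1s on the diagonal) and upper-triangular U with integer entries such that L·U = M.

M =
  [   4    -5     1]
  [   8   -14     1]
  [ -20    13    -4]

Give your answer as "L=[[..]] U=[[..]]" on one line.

  row1 -= 2·row0 → [0,-4,-1]
  row2 -= -5·row0 → [0,-12,1]
  row2 -= 3·row1 → [0,0,4]

L=[[1,0,0],[2,1,0],[-5,3,1]] U=[[4,-5,1],[0,-4,-1],[0,0,4]]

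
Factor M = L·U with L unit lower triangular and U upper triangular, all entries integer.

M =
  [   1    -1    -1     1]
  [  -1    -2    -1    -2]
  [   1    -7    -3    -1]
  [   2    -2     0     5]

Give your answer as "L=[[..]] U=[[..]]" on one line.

  R1 -= -1·R0 → [0,-3,-2,-1]
  R2 -= 1·R0 → [0,-6,-2,-2]
  R3 -= 2·R0 → [0,0,2,3]
  R2 -= 2·R1 → [0,0,2,0]
  R3 -= 0·R1 → [0,0,2,3]
  R3 -= 1·R2 → [0,0,0,3]

L=[[1,0,0,0],[-1,1,0,0],[1,2,1,0],[2,0,1,1]] U=[[1,-1,-1,1],[0,-3,-2,-1],[0,0,2,0],[0,0,0,3]]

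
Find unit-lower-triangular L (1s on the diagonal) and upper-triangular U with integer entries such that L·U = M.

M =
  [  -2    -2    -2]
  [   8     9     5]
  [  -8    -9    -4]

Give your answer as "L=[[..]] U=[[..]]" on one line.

L=[[1,0,0],[-4,1,0],[4,-1,1]] U=[[-2,-2,-2],[0,1,-3],[0,0,1]]

  row1 -= -4·row0 → [0,1,-3]
  row2 -= 4·row0 → [0,-1,4]
  row2 -= -1·row1 → [0,0,1]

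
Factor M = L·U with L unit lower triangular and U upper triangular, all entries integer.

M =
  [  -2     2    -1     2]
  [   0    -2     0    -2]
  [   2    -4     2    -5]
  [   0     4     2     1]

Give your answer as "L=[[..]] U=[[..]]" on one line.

  row1 -= 0·row0 → [0,-2,0,-2]
  row2 -= -1·row0 → [0,-2,1,-3]
  row3 -= 0·row0 → [0,4,2,1]
  row2 -= 1·row1 → [0,0,1,-1]
  row3 -= -2·row1 → [0,0,2,-3]
  row3 -= 2·row2 → [0,0,0,-1]

L=[[1,0,0,0],[0,1,0,0],[-1,1,1,0],[0,-2,2,1]] U=[[-2,2,-1,2],[0,-2,0,-2],[0,0,1,-1],[0,0,0,-1]]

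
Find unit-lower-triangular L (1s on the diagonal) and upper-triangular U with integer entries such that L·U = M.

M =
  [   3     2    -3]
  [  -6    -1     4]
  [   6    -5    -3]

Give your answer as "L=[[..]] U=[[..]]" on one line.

L=[[1,0,0],[-2,1,0],[2,-3,1]] U=[[3,2,-3],[0,3,-2],[0,0,-3]]

  R1 -= -2·R0 → [0,3,-2]
  R2 -= 2·R0 → [0,-9,3]
  R2 -= -3·R1 → [0,0,-3]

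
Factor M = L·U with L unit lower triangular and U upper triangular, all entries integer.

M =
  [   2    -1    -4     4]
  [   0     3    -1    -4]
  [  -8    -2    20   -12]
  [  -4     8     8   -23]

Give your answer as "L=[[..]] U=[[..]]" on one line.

L=[[1,0,0,0],[0,1,0,0],[-4,-2,1,0],[-2,2,1,1]] U=[[2,-1,-4,4],[0,3,-1,-4],[0,0,2,-4],[0,0,0,-3]]

  row1 -= 0·row0 → [0,3,-1,-4]
  row2 -= -4·row0 → [0,-6,4,4]
  row3 -= -2·row0 → [0,6,0,-15]
  row2 -= -2·row1 → [0,0,2,-4]
  row3 -= 2·row1 → [0,0,2,-7]
  row3 -= 1·row2 → [0,0,0,-3]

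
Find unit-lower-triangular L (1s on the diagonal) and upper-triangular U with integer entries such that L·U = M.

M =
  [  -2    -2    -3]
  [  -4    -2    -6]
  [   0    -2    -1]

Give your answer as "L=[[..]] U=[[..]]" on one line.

  R1 -= 2·R0 → [0,2,0]
  R2 -= 0·R0 → [0,-2,-1]
  R2 -= -1·R1 → [0,0,-1]

L=[[1,0,0],[2,1,0],[0,-1,1]] U=[[-2,-2,-3],[0,2,0],[0,0,-1]]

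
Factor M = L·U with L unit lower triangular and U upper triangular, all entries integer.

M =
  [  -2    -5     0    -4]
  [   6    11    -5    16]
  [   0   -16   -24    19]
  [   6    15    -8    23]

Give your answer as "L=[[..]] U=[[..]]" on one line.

L=[[1,0,0,0],[-3,1,0,0],[0,4,1,0],[-3,0,2,1]] U=[[-2,-5,0,-4],[0,-4,-5,4],[0,0,-4,3],[0,0,0,5]]

  r1 -= -3·r0 → [0,-4,-5,4]
  r2 -= 0·r0 → [0,-16,-24,19]
  r3 -= -3·r0 → [0,0,-8,11]
  r2 -= 4·r1 → [0,0,-4,3]
  r3 -= 0·r1 → [0,0,-8,11]
  r3 -= 2·r2 → [0,0,0,5]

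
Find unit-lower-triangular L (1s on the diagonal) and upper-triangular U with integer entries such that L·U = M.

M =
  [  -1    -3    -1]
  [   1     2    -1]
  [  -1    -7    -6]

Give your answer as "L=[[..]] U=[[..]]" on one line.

  row1 -= -1·row0 → [0,-1,-2]
  row2 -= 1·row0 → [0,-4,-5]
  row2 -= 4·row1 → [0,0,3]

L=[[1,0,0],[-1,1,0],[1,4,1]] U=[[-1,-3,-1],[0,-1,-2],[0,0,3]]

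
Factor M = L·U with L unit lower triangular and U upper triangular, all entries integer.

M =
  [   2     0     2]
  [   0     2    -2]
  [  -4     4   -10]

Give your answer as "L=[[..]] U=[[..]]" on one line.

L=[[1,0,0],[0,1,0],[-2,2,1]] U=[[2,0,2],[0,2,-2],[0,0,-2]]

  row1 -= 0·row0 → [0,2,-2]
  row2 -= -2·row0 → [0,4,-6]
  row2 -= 2·row1 → [0,0,-2]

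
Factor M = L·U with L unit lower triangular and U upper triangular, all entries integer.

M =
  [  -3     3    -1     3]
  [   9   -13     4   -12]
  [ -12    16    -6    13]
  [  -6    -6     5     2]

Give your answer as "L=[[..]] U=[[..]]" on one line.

L=[[1,0,0,0],[-3,1,0,0],[4,-1,1,0],[2,3,-4,1]] U=[[-3,3,-1,3],[0,-4,1,-3],[0,0,-1,-2],[0,0,0,-3]]

  row1 -= -3·row0 → [0,-4,1,-3]
  row2 -= 4·row0 → [0,4,-2,1]
  row3 -= 2·row0 → [0,-12,7,-4]
  row2 -= -1·row1 → [0,0,-1,-2]
  row3 -= 3·row1 → [0,0,4,5]
  row3 -= -4·row2 → [0,0,0,-3]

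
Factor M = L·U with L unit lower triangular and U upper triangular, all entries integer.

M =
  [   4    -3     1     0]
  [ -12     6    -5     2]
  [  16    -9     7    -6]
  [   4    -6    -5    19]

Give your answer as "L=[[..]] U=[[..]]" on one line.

L=[[1,0,0,0],[-3,1,0,0],[4,-1,1,0],[1,1,-4,1]] U=[[4,-3,1,0],[0,-3,-2,2],[0,0,1,-4],[0,0,0,1]]

  R1 -= -3·R0 → [0,-3,-2,2]
  R2 -= 4·R0 → [0,3,3,-6]
  R3 -= 1·R0 → [0,-3,-6,19]
  R2 -= -1·R1 → [0,0,1,-4]
  R3 -= 1·R1 → [0,0,-4,17]
  R3 -= -4·R2 → [0,0,0,1]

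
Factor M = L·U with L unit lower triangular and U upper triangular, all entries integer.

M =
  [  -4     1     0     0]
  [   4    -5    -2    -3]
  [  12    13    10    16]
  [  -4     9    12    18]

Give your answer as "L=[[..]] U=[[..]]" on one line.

L=[[1,0,0,0],[-1,1,0,0],[-3,-4,1,0],[1,-2,4,1]] U=[[-4,1,0,0],[0,-4,-2,-3],[0,0,2,4],[0,0,0,-4]]

  r1 -= -1·r0 → [0,-4,-2,-3]
  r2 -= -3·r0 → [0,16,10,16]
  r3 -= 1·r0 → [0,8,12,18]
  r2 -= -4·r1 → [0,0,2,4]
  r3 -= -2·r1 → [0,0,8,12]
  r3 -= 4·r2 → [0,0,0,-4]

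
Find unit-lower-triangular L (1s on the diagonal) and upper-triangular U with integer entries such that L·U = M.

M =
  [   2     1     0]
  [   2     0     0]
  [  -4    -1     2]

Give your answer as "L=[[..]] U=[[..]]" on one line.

L=[[1,0,0],[1,1,0],[-2,-1,1]] U=[[2,1,0],[0,-1,0],[0,0,2]]

  R1 -= 1·R0 → [0,-1,0]
  R2 -= -2·R0 → [0,1,2]
  R2 -= -1·R1 → [0,0,2]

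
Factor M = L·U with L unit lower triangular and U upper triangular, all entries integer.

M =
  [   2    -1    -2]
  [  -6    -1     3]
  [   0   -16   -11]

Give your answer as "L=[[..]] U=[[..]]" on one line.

L=[[1,0,0],[-3,1,0],[0,4,1]] U=[[2,-1,-2],[0,-4,-3],[0,0,1]]

  R1 -= -3·R0 → [0,-4,-3]
  R2 -= 0·R0 → [0,-16,-11]
  R2 -= 4·R1 → [0,0,1]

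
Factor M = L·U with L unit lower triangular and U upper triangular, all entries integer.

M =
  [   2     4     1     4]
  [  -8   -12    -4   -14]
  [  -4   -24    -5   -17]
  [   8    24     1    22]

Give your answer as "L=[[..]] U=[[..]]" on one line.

L=[[1,0,0,0],[-4,1,0,0],[-2,-4,1,0],[4,2,1,1]] U=[[2,4,1,4],[0,4,0,2],[0,0,-3,-1],[0,0,0,3]]

  r1 -= -4·r0 → [0,4,0,2]
  r2 -= -2·r0 → [0,-16,-3,-9]
  r3 -= 4·r0 → [0,8,-3,6]
  r2 -= -4·r1 → [0,0,-3,-1]
  r3 -= 2·r1 → [0,0,-3,2]
  r3 -= 1·r2 → [0,0,0,3]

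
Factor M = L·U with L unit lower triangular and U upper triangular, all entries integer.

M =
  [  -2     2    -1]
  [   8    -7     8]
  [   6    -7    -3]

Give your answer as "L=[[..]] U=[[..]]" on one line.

  row1 -= -4·row0 → [0,1,4]
  row2 -= -3·row0 → [0,-1,-6]
  row2 -= -1·row1 → [0,0,-2]

L=[[1,0,0],[-4,1,0],[-3,-1,1]] U=[[-2,2,-1],[0,1,4],[0,0,-2]]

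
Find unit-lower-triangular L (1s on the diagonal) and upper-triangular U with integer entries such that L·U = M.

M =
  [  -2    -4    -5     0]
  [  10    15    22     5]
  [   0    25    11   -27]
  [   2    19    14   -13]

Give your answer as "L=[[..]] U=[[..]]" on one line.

L=[[1,0,0,0],[-5,1,0,0],[0,-5,1,0],[-1,-3,0,1]] U=[[-2,-4,-5,0],[0,-5,-3,5],[0,0,-4,-2],[0,0,0,2]]

  R1 -= -5·R0 → [0,-5,-3,5]
  R2 -= 0·R0 → [0,25,11,-27]
  R3 -= -1·R0 → [0,15,9,-13]
  R2 -= -5·R1 → [0,0,-4,-2]
  R3 -= -3·R1 → [0,0,0,2]
  R3 -= 0·R2 → [0,0,0,2]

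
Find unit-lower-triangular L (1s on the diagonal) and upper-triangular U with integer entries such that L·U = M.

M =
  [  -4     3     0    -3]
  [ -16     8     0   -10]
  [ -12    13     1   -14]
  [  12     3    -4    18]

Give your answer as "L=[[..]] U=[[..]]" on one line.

  row1 -= 4·row0 → [0,-4,0,2]
  row2 -= 3·row0 → [0,4,1,-5]
  row3 -= -3·row0 → [0,12,-4,9]
  row2 -= -1·row1 → [0,0,1,-3]
  row3 -= -3·row1 → [0,0,-4,15]
  row3 -= -4·row2 → [0,0,0,3]

L=[[1,0,0,0],[4,1,0,0],[3,-1,1,0],[-3,-3,-4,1]] U=[[-4,3,0,-3],[0,-4,0,2],[0,0,1,-3],[0,0,0,3]]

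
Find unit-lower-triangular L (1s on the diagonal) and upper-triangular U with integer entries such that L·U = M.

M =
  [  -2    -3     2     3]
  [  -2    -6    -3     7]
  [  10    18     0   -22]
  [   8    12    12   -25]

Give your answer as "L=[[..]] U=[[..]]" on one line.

  R1 -= 1·R0 → [0,-3,-5,4]
  R2 -= -5·R0 → [0,3,10,-7]
  R3 -= -4·R0 → [0,0,20,-13]
  R2 -= -1·R1 → [0,0,5,-3]
  R3 -= 0·R1 → [0,0,20,-13]
  R3 -= 4·R2 → [0,0,0,-1]

L=[[1,0,0,0],[1,1,0,0],[-5,-1,1,0],[-4,0,4,1]] U=[[-2,-3,2,3],[0,-3,-5,4],[0,0,5,-3],[0,0,0,-1]]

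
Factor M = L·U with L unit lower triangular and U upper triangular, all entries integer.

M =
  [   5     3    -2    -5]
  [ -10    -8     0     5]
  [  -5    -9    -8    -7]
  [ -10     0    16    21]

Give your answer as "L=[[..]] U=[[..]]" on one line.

L=[[1,0,0,0],[-2,1,0,0],[-1,3,1,0],[-2,-3,0,1]] U=[[5,3,-2,-5],[0,-2,-4,-5],[0,0,2,3],[0,0,0,-4]]

  R1 -= -2·R0 → [0,-2,-4,-5]
  R2 -= -1·R0 → [0,-6,-10,-12]
  R3 -= -2·R0 → [0,6,12,11]
  R2 -= 3·R1 → [0,0,2,3]
  R3 -= -3·R1 → [0,0,0,-4]
  R3 -= 0·R2 → [0,0,0,-4]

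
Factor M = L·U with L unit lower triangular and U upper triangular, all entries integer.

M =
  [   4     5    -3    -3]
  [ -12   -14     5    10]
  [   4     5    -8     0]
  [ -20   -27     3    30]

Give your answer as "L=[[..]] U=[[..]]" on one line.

L=[[1,0,0,0],[-3,1,0,0],[1,0,1,0],[-5,-2,4,1]] U=[[4,5,-3,-3],[0,1,-4,1],[0,0,-5,3],[0,0,0,5]]

  R1 -= -3·R0 → [0,1,-4,1]
  R2 -= 1·R0 → [0,0,-5,3]
  R3 -= -5·R0 → [0,-2,-12,15]
  R2 -= 0·R1 → [0,0,-5,3]
  R3 -= -2·R1 → [0,0,-20,17]
  R3 -= 4·R2 → [0,0,0,5]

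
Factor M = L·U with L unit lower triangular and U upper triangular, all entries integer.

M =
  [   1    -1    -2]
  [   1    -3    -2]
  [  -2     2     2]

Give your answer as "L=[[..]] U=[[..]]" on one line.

L=[[1,0,0],[1,1,0],[-2,0,1]] U=[[1,-1,-2],[0,-2,0],[0,0,-2]]

  R1 -= 1·R0 → [0,-2,0]
  R2 -= -2·R0 → [0,0,-2]
  R2 -= 0·R1 → [0,0,-2]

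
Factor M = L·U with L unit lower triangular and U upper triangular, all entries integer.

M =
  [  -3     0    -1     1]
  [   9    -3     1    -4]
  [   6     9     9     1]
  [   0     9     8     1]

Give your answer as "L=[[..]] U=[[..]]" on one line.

  R1 -= -3·R0 → [0,-3,-2,-1]
  R2 -= -2·R0 → [0,9,7,3]
  R3 -= 0·R0 → [0,9,8,1]
  R2 -= -3·R1 → [0,0,1,0]
  R3 -= -3·R1 → [0,0,2,-2]
  R3 -= 2·R2 → [0,0,0,-2]

L=[[1,0,0,0],[-3,1,0,0],[-2,-3,1,0],[0,-3,2,1]] U=[[-3,0,-1,1],[0,-3,-2,-1],[0,0,1,0],[0,0,0,-2]]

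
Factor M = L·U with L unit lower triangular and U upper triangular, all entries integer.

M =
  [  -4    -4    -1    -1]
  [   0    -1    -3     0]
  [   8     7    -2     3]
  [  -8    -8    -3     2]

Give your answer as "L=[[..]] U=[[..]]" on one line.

L=[[1,0,0,0],[0,1,0,0],[-2,1,1,0],[2,0,1,1]] U=[[-4,-4,-1,-1],[0,-1,-3,0],[0,0,-1,1],[0,0,0,3]]

  row1 -= 0·row0 → [0,-1,-3,0]
  row2 -= -2·row0 → [0,-1,-4,1]
  row3 -= 2·row0 → [0,0,-1,4]
  row2 -= 1·row1 → [0,0,-1,1]
  row3 -= 0·row1 → [0,0,-1,4]
  row3 -= 1·row2 → [0,0,0,3]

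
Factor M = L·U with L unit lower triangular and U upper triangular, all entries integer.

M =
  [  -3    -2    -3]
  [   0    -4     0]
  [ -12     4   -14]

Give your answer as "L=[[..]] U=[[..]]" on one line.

  R1 -= 0·R0 → [0,-4,0]
  R2 -= 4·R0 → [0,12,-2]
  R2 -= -3·R1 → [0,0,-2]

L=[[1,0,0],[0,1,0],[4,-3,1]] U=[[-3,-2,-3],[0,-4,0],[0,0,-2]]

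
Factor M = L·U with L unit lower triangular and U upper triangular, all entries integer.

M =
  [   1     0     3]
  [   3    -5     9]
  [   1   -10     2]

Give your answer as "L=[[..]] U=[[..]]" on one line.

L=[[1,0,0],[3,1,0],[1,2,1]] U=[[1,0,3],[0,-5,0],[0,0,-1]]

  R1 -= 3·R0 → [0,-5,0]
  R2 -= 1·R0 → [0,-10,-1]
  R2 -= 2·R1 → [0,0,-1]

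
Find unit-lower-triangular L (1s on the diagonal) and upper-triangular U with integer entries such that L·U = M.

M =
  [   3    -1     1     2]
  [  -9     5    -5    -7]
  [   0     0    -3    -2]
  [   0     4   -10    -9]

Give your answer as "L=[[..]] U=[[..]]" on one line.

  R1 -= -3·R0 → [0,2,-2,-1]
  R2 -= 0·R0 → [0,0,-3,-2]
  R3 -= 0·R0 → [0,4,-10,-9]
  R2 -= 0·R1 → [0,0,-3,-2]
  R3 -= 2·R1 → [0,0,-6,-7]
  R3 -= 2·R2 → [0,0,0,-3]

L=[[1,0,0,0],[-3,1,0,0],[0,0,1,0],[0,2,2,1]] U=[[3,-1,1,2],[0,2,-2,-1],[0,0,-3,-2],[0,0,0,-3]]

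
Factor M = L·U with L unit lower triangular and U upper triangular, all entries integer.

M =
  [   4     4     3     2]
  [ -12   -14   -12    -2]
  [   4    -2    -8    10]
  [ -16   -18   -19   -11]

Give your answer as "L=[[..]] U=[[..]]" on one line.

  R1 -= -3·R0 → [0,-2,-3,4]
  R2 -= 1·R0 → [0,-6,-11,8]
  R3 -= -4·R0 → [0,-2,-7,-3]
  R2 -= 3·R1 → [0,0,-2,-4]
  R3 -= 1·R1 → [0,0,-4,-7]
  R3 -= 2·R2 → [0,0,0,1]

L=[[1,0,0,0],[-3,1,0,0],[1,3,1,0],[-4,1,2,1]] U=[[4,4,3,2],[0,-2,-3,4],[0,0,-2,-4],[0,0,0,1]]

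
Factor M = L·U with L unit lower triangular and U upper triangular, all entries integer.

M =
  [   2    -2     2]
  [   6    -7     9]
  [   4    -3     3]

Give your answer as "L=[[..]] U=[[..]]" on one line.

L=[[1,0,0],[3,1,0],[2,-1,1]] U=[[2,-2,2],[0,-1,3],[0,0,2]]

  row1 -= 3·row0 → [0,-1,3]
  row2 -= 2·row0 → [0,1,-1]
  row2 -= -1·row1 → [0,0,2]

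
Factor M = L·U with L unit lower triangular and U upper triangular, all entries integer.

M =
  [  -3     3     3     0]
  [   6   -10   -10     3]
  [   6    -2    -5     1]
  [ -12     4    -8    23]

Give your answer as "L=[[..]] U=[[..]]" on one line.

  row1 -= -2·row0 → [0,-4,-4,3]
  row2 -= -2·row0 → [0,4,1,1]
  row3 -= 4·row0 → [0,-8,-20,23]
  row2 -= -1·row1 → [0,0,-3,4]
  row3 -= 2·row1 → [0,0,-12,17]
  row3 -= 4·row2 → [0,0,0,1]

L=[[1,0,0,0],[-2,1,0,0],[-2,-1,1,0],[4,2,4,1]] U=[[-3,3,3,0],[0,-4,-4,3],[0,0,-3,4],[0,0,0,1]]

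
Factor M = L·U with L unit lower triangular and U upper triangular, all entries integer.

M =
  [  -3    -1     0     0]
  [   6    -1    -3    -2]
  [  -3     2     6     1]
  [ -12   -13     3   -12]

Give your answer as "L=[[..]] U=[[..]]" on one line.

  R1 -= -2·R0 → [0,-3,-3,-2]
  R2 -= 1·R0 → [0,3,6,1]
  R3 -= 4·R0 → [0,-9,3,-12]
  R2 -= -1·R1 → [0,0,3,-1]
  R3 -= 3·R1 → [0,0,12,-6]
  R3 -= 4·R2 → [0,0,0,-2]

L=[[1,0,0,0],[-2,1,0,0],[1,-1,1,0],[4,3,4,1]] U=[[-3,-1,0,0],[0,-3,-3,-2],[0,0,3,-1],[0,0,0,-2]]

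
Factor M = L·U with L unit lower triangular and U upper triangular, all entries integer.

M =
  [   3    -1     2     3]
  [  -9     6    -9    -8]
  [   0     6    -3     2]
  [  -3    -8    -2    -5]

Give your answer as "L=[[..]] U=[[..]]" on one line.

L=[[1,0,0,0],[-3,1,0,0],[0,2,1,0],[-1,-3,-3,1]] U=[[3,-1,2,3],[0,3,-3,1],[0,0,3,0],[0,0,0,1]]

  r1 -= -3·r0 → [0,3,-3,1]
  r2 -= 0·r0 → [0,6,-3,2]
  r3 -= -1·r0 → [0,-9,0,-2]
  r2 -= 2·r1 → [0,0,3,0]
  r3 -= -3·r1 → [0,0,-9,1]
  r3 -= -3·r2 → [0,0,0,1]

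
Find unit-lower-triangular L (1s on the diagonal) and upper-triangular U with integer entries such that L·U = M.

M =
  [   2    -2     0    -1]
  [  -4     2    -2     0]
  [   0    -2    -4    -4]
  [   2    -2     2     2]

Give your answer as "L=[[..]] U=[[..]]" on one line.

  row1 -= -2·row0 → [0,-2,-2,-2]
  row2 -= 0·row0 → [0,-2,-4,-4]
  row3 -= 1·row0 → [0,0,2,3]
  row2 -= 1·row1 → [0,0,-2,-2]
  row3 -= 0·row1 → [0,0,2,3]
  row3 -= -1·row2 → [0,0,0,1]

L=[[1,0,0,0],[-2,1,0,0],[0,1,1,0],[1,0,-1,1]] U=[[2,-2,0,-1],[0,-2,-2,-2],[0,0,-2,-2],[0,0,0,1]]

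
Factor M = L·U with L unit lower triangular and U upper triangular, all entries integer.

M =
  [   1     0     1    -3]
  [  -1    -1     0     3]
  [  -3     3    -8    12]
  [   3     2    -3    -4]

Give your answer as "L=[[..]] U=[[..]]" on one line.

  row1 -= -1·row0 → [0,-1,1,0]
  row2 -= -3·row0 → [0,3,-5,3]
  row3 -= 3·row0 → [0,2,-6,5]
  row2 -= -3·row1 → [0,0,-2,3]
  row3 -= -2·row1 → [0,0,-4,5]
  row3 -= 2·row2 → [0,0,0,-1]

L=[[1,0,0,0],[-1,1,0,0],[-3,-3,1,0],[3,-2,2,1]] U=[[1,0,1,-3],[0,-1,1,0],[0,0,-2,3],[0,0,0,-1]]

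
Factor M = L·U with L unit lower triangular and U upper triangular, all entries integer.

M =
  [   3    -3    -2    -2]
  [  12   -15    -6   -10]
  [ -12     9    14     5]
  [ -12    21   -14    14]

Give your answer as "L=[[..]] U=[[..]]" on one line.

L=[[1,0,0,0],[4,1,0,0],[-4,1,1,0],[-4,-3,-4,1]] U=[[3,-3,-2,-2],[0,-3,2,-2],[0,0,4,-1],[0,0,0,-4]]

  row1 -= 4·row0 → [0,-3,2,-2]
  row2 -= -4·row0 → [0,-3,6,-3]
  row3 -= -4·row0 → [0,9,-22,6]
  row2 -= 1·row1 → [0,0,4,-1]
  row3 -= -3·row1 → [0,0,-16,0]
  row3 -= -4·row2 → [0,0,0,-4]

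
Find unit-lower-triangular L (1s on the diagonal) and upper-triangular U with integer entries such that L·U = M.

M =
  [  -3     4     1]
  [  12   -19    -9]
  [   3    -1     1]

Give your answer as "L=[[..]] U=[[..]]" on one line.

  R1 -= -4·R0 → [0,-3,-5]
  R2 -= -1·R0 → [0,3,2]
  R2 -= -1·R1 → [0,0,-3]

L=[[1,0,0],[-4,1,0],[-1,-1,1]] U=[[-3,4,1],[0,-3,-5],[0,0,-3]]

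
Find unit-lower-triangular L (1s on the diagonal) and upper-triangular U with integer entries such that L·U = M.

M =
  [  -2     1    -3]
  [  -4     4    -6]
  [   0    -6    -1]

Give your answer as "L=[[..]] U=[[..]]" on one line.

L=[[1,0,0],[2,1,0],[0,-3,1]] U=[[-2,1,-3],[0,2,0],[0,0,-1]]

  r1 -= 2·r0 → [0,2,0]
  r2 -= 0·r0 → [0,-6,-1]
  r2 -= -3·r1 → [0,0,-1]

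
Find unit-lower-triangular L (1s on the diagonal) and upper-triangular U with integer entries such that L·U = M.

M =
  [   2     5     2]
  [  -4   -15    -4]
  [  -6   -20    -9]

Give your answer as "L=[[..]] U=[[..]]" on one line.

  row1 -= -2·row0 → [0,-5,0]
  row2 -= -3·row0 → [0,-5,-3]
  row2 -= 1·row1 → [0,0,-3]

L=[[1,0,0],[-2,1,0],[-3,1,1]] U=[[2,5,2],[0,-5,0],[0,0,-3]]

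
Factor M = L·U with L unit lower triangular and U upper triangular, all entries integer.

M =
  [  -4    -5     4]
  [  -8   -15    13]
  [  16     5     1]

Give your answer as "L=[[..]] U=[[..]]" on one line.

L=[[1,0,0],[2,1,0],[-4,3,1]] U=[[-4,-5,4],[0,-5,5],[0,0,2]]

  r1 -= 2·r0 → [0,-5,5]
  r2 -= -4·r0 → [0,-15,17]
  r2 -= 3·r1 → [0,0,2]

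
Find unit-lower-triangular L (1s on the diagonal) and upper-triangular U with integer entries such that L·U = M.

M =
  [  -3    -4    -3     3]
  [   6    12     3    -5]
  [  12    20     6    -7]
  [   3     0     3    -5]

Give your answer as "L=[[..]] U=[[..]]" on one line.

L=[[1,0,0,0],[-2,1,0,0],[-4,1,1,0],[-1,-1,1,1]] U=[[-3,-4,-3,3],[0,4,-3,1],[0,0,-3,4],[0,0,0,-5]]

  row1 -= -2·row0 → [0,4,-3,1]
  row2 -= -4·row0 → [0,4,-6,5]
  row3 -= -1·row0 → [0,-4,0,-2]
  row2 -= 1·row1 → [0,0,-3,4]
  row3 -= -1·row1 → [0,0,-3,-1]
  row3 -= 1·row2 → [0,0,0,-5]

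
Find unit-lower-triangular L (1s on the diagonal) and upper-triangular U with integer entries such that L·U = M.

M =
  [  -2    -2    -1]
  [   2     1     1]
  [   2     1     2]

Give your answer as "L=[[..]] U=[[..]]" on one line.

  row1 -= -1·row0 → [0,-1,0]
  row2 -= -1·row0 → [0,-1,1]
  row2 -= 1·row1 → [0,0,1]

L=[[1,0,0],[-1,1,0],[-1,1,1]] U=[[-2,-2,-1],[0,-1,0],[0,0,1]]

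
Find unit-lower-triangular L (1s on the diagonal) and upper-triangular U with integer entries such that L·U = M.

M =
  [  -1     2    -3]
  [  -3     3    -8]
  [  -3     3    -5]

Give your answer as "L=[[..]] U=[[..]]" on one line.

  r1 -= 3·r0 → [0,-3,1]
  r2 -= 3·r0 → [0,-3,4]
  r2 -= 1·r1 → [0,0,3]

L=[[1,0,0],[3,1,0],[3,1,1]] U=[[-1,2,-3],[0,-3,1],[0,0,3]]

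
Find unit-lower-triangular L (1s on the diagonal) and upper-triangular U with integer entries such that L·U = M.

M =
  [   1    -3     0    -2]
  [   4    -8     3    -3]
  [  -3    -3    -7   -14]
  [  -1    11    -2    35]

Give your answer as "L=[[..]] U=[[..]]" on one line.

L=[[1,0,0,0],[4,1,0,0],[-3,-3,1,0],[-1,2,-4,1]] U=[[1,-3,0,-2],[0,4,3,5],[0,0,2,-5],[0,0,0,3]]

  R1 -= 4·R0 → [0,4,3,5]
  R2 -= -3·R0 → [0,-12,-7,-20]
  R3 -= -1·R0 → [0,8,-2,33]
  R2 -= -3·R1 → [0,0,2,-5]
  R3 -= 2·R1 → [0,0,-8,23]
  R3 -= -4·R2 → [0,0,0,3]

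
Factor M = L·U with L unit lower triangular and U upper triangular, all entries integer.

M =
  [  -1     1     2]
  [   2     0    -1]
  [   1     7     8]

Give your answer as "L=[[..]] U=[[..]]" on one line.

  R1 -= -2·R0 → [0,2,3]
  R2 -= -1·R0 → [0,8,10]
  R2 -= 4·R1 → [0,0,-2]

L=[[1,0,0],[-2,1,0],[-1,4,1]] U=[[-1,1,2],[0,2,3],[0,0,-2]]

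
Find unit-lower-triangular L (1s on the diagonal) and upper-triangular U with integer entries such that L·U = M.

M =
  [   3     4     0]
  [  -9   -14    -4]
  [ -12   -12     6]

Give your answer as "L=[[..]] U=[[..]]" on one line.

  R1 -= -3·R0 → [0,-2,-4]
  R2 -= -4·R0 → [0,4,6]
  R2 -= -2·R1 → [0,0,-2]

L=[[1,0,0],[-3,1,0],[-4,-2,1]] U=[[3,4,0],[0,-2,-4],[0,0,-2]]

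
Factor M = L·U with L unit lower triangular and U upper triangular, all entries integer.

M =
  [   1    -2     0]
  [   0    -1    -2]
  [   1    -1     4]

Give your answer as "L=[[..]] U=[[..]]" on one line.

  r1 -= 0·r0 → [0,-1,-2]
  r2 -= 1·r0 → [0,1,4]
  r2 -= -1·r1 → [0,0,2]

L=[[1,0,0],[0,1,0],[1,-1,1]] U=[[1,-2,0],[0,-1,-2],[0,0,2]]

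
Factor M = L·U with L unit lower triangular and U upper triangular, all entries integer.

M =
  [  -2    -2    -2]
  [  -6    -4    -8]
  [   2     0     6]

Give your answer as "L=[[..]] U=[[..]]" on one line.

  r1 -= 3·r0 → [0,2,-2]
  r2 -= -1·r0 → [0,-2,4]
  r2 -= -1·r1 → [0,0,2]

L=[[1,0,0],[3,1,0],[-1,-1,1]] U=[[-2,-2,-2],[0,2,-2],[0,0,2]]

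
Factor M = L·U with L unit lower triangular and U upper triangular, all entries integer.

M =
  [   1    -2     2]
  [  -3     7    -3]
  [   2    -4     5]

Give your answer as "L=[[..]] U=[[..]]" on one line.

L=[[1,0,0],[-3,1,0],[2,0,1]] U=[[1,-2,2],[0,1,3],[0,0,1]]

  r1 -= -3·r0 → [0,1,3]
  r2 -= 2·r0 → [0,0,1]
  r2 -= 0·r1 → [0,0,1]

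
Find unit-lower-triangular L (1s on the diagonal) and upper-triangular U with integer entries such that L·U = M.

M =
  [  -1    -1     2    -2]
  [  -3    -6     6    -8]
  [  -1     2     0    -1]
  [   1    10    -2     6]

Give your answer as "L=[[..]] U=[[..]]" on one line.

L=[[1,0,0,0],[3,1,0,0],[1,-1,1,0],[-1,-3,0,1]] U=[[-1,-1,2,-2],[0,-3,0,-2],[0,0,-2,-1],[0,0,0,-2]]

  r1 -= 3·r0 → [0,-3,0,-2]
  r2 -= 1·r0 → [0,3,-2,1]
  r3 -= -1·r0 → [0,9,0,4]
  r2 -= -1·r1 → [0,0,-2,-1]
  r3 -= -3·r1 → [0,0,0,-2]
  r3 -= 0·r2 → [0,0,0,-2]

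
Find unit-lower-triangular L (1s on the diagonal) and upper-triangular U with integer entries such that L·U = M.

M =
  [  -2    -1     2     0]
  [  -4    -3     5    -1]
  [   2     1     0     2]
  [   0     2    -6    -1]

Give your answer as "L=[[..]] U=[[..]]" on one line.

L=[[1,0,0,0],[2,1,0,0],[-1,0,1,0],[0,-2,-2,1]] U=[[-2,-1,2,0],[0,-1,1,-1],[0,0,2,2],[0,0,0,1]]

  row1 -= 2·row0 → [0,-1,1,-1]
  row2 -= -1·row0 → [0,0,2,2]
  row3 -= 0·row0 → [0,2,-6,-1]
  row2 -= 0·row1 → [0,0,2,2]
  row3 -= -2·row1 → [0,0,-4,-3]
  row3 -= -2·row2 → [0,0,0,1]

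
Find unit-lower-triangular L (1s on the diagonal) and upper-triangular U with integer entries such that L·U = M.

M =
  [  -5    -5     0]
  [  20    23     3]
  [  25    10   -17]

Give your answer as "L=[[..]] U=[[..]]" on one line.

  row1 -= -4·row0 → [0,3,3]
  row2 -= -5·row0 → [0,-15,-17]
  row2 -= -5·row1 → [0,0,-2]

L=[[1,0,0],[-4,1,0],[-5,-5,1]] U=[[-5,-5,0],[0,3,3],[0,0,-2]]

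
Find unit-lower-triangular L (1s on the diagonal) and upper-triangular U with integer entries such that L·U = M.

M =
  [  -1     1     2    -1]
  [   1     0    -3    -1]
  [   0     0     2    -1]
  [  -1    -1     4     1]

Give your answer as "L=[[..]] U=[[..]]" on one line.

L=[[1,0,0,0],[-1,1,0,0],[0,0,1,0],[1,-2,0,1]] U=[[-1,1,2,-1],[0,1,-1,-2],[0,0,2,-1],[0,0,0,-2]]

  row1 -= -1·row0 → [0,1,-1,-2]
  row2 -= 0·row0 → [0,0,2,-1]
  row3 -= 1·row0 → [0,-2,2,2]
  row2 -= 0·row1 → [0,0,2,-1]
  row3 -= -2·row1 → [0,0,0,-2]
  row3 -= 0·row2 → [0,0,0,-2]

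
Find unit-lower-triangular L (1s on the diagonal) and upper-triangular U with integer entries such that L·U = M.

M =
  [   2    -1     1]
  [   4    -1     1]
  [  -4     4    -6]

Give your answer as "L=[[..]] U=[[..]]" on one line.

  r1 -= 2·r0 → [0,1,-1]
  r2 -= -2·r0 → [0,2,-4]
  r2 -= 2·r1 → [0,0,-2]

L=[[1,0,0],[2,1,0],[-2,2,1]] U=[[2,-1,1],[0,1,-1],[0,0,-2]]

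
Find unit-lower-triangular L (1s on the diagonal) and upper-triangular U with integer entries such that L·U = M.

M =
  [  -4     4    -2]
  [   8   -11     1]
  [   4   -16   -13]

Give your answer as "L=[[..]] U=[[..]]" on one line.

  row1 -= -2·row0 → [0,-3,-3]
  row2 -= -1·row0 → [0,-12,-15]
  row2 -= 4·row1 → [0,0,-3]

L=[[1,0,0],[-2,1,0],[-1,4,1]] U=[[-4,4,-2],[0,-3,-3],[0,0,-3]]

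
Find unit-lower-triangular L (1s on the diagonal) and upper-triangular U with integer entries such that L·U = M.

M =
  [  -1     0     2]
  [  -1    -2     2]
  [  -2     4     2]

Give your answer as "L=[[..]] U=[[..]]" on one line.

L=[[1,0,0],[1,1,0],[2,-2,1]] U=[[-1,0,2],[0,-2,0],[0,0,-2]]

  R1 -= 1·R0 → [0,-2,0]
  R2 -= 2·R0 → [0,4,-2]
  R2 -= -2·R1 → [0,0,-2]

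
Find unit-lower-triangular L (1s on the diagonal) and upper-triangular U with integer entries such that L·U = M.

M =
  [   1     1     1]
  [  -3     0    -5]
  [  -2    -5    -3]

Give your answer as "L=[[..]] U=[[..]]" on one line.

L=[[1,0,0],[-3,1,0],[-2,-1,1]] U=[[1,1,1],[0,3,-2],[0,0,-3]]

  r1 -= -3·r0 → [0,3,-2]
  r2 -= -2·r0 → [0,-3,-1]
  r2 -= -1·r1 → [0,0,-3]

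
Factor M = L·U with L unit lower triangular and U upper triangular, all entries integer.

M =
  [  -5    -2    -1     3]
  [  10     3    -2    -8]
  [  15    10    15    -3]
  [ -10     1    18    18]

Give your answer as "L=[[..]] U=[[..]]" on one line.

  r1 -= -2·r0 → [0,-1,-4,-2]
  r2 -= -3·r0 → [0,4,12,6]
  r3 -= 2·r0 → [0,5,20,12]
  r2 -= -4·r1 → [0,0,-4,-2]
  r3 -= -5·r1 → [0,0,0,2]
  r3 -= 0·r2 → [0,0,0,2]

L=[[1,0,0,0],[-2,1,0,0],[-3,-4,1,0],[2,-5,0,1]] U=[[-5,-2,-1,3],[0,-1,-4,-2],[0,0,-4,-2],[0,0,0,2]]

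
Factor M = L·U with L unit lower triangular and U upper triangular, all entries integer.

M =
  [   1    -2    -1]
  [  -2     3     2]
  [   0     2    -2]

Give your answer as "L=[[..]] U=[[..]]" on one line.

  r1 -= -2·r0 → [0,-1,0]
  r2 -= 0·r0 → [0,2,-2]
  r2 -= -2·r1 → [0,0,-2]

L=[[1,0,0],[-2,1,0],[0,-2,1]] U=[[1,-2,-1],[0,-1,0],[0,0,-2]]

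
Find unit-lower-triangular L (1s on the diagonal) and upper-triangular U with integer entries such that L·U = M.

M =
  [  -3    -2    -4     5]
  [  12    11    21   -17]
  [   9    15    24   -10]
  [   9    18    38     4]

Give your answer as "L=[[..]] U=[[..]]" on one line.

  R1 -= -4·R0 → [0,3,5,3]
  R2 -= -3·R0 → [0,9,12,5]
  R3 -= -3·R0 → [0,12,26,19]
  R2 -= 3·R1 → [0,0,-3,-4]
  R3 -= 4·R1 → [0,0,6,7]
  R3 -= -2·R2 → [0,0,0,-1]

L=[[1,0,0,0],[-4,1,0,0],[-3,3,1,0],[-3,4,-2,1]] U=[[-3,-2,-4,5],[0,3,5,3],[0,0,-3,-4],[0,0,0,-1]]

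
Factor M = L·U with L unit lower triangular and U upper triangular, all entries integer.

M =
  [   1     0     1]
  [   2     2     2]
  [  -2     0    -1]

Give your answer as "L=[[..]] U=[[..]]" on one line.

L=[[1,0,0],[2,1,0],[-2,0,1]] U=[[1,0,1],[0,2,0],[0,0,1]]

  r1 -= 2·r0 → [0,2,0]
  r2 -= -2·r0 → [0,0,1]
  r2 -= 0·r1 → [0,0,1]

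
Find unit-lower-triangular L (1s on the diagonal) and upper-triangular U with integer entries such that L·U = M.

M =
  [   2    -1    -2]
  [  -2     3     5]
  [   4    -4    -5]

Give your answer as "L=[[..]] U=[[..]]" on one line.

  r1 -= -1·r0 → [0,2,3]
  r2 -= 2·r0 → [0,-2,-1]
  r2 -= -1·r1 → [0,0,2]

L=[[1,0,0],[-1,1,0],[2,-1,1]] U=[[2,-1,-2],[0,2,3],[0,0,2]]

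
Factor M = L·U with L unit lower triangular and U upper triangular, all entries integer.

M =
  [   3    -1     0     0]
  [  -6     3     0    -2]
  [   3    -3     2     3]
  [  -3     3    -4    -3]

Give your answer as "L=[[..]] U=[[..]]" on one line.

L=[[1,0,0,0],[-2,1,0,0],[1,-2,1,0],[-1,2,-2,1]] U=[[3,-1,0,0],[0,1,0,-2],[0,0,2,-1],[0,0,0,-1]]

  r1 -= -2·r0 → [0,1,0,-2]
  r2 -= 1·r0 → [0,-2,2,3]
  r3 -= -1·r0 → [0,2,-4,-3]
  r2 -= -2·r1 → [0,0,2,-1]
  r3 -= 2·r1 → [0,0,-4,1]
  r3 -= -2·r2 → [0,0,0,-1]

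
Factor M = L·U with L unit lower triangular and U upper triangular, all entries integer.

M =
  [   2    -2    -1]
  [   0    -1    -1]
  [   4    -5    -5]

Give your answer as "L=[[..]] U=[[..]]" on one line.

L=[[1,0,0],[0,1,0],[2,1,1]] U=[[2,-2,-1],[0,-1,-1],[0,0,-2]]

  row1 -= 0·row0 → [0,-1,-1]
  row2 -= 2·row0 → [0,-1,-3]
  row2 -= 1·row1 → [0,0,-2]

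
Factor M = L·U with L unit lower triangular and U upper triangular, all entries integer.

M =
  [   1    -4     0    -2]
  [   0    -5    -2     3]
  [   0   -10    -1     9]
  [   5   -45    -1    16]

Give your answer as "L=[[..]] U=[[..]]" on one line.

  row1 -= 0·row0 → [0,-5,-2,3]
  row2 -= 0·row0 → [0,-10,-1,9]
  row3 -= 5·row0 → [0,-25,-1,26]
  row2 -= 2·row1 → [0,0,3,3]
  row3 -= 5·row1 → [0,0,9,11]
  row3 -= 3·row2 → [0,0,0,2]

L=[[1,0,0,0],[0,1,0,0],[0,2,1,0],[5,5,3,1]] U=[[1,-4,0,-2],[0,-5,-2,3],[0,0,3,3],[0,0,0,2]]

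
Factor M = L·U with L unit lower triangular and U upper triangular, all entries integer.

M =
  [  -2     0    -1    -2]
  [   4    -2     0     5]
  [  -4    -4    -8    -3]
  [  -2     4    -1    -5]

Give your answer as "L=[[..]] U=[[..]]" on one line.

  R1 -= -2·R0 → [0,-2,-2,1]
  R2 -= 2·R0 → [0,-4,-6,1]
  R3 -= 1·R0 → [0,4,0,-3]
  R2 -= 2·R1 → [0,0,-2,-1]
  R3 -= -2·R1 → [0,0,-4,-1]
  R3 -= 2·R2 → [0,0,0,1]

L=[[1,0,0,0],[-2,1,0,0],[2,2,1,0],[1,-2,2,1]] U=[[-2,0,-1,-2],[0,-2,-2,1],[0,0,-2,-1],[0,0,0,1]]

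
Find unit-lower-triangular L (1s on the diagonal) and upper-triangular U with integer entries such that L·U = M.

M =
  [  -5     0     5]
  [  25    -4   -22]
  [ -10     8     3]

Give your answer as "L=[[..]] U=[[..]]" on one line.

L=[[1,0,0],[-5,1,0],[2,-2,1]] U=[[-5,0,5],[0,-4,3],[0,0,-1]]

  r1 -= -5·r0 → [0,-4,3]
  r2 -= 2·r0 → [0,8,-7]
  r2 -= -2·r1 → [0,0,-1]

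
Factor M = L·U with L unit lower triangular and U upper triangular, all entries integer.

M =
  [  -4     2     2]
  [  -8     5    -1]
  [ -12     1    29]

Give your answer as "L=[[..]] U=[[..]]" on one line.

  row1 -= 2·row0 → [0,1,-5]
  row2 -= 3·row0 → [0,-5,23]
  row2 -= -5·row1 → [0,0,-2]

L=[[1,0,0],[2,1,0],[3,-5,1]] U=[[-4,2,2],[0,1,-5],[0,0,-2]]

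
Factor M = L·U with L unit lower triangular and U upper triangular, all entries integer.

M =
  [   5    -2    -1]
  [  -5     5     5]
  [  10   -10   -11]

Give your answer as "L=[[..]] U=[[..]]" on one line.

L=[[1,0,0],[-1,1,0],[2,-2,1]] U=[[5,-2,-1],[0,3,4],[0,0,-1]]

  r1 -= -1·r0 → [0,3,4]
  r2 -= 2·r0 → [0,-6,-9]
  r2 -= -2·r1 → [0,0,-1]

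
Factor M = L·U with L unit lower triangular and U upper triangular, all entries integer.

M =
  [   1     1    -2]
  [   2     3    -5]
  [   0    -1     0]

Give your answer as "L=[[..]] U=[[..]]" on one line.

L=[[1,0,0],[2,1,0],[0,-1,1]] U=[[1,1,-2],[0,1,-1],[0,0,-1]]

  row1 -= 2·row0 → [0,1,-1]
  row2 -= 0·row0 → [0,-1,0]
  row2 -= -1·row1 → [0,0,-1]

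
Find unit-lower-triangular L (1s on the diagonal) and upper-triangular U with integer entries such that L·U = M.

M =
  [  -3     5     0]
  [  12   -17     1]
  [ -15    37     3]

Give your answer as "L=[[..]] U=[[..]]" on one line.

L=[[1,0,0],[-4,1,0],[5,4,1]] U=[[-3,5,0],[0,3,1],[0,0,-1]]

  r1 -= -4·r0 → [0,3,1]
  r2 -= 5·r0 → [0,12,3]
  r2 -= 4·r1 → [0,0,-1]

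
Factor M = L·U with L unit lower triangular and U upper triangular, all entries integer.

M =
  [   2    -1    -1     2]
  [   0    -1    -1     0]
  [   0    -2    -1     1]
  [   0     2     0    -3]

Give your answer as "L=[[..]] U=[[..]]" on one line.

  R1 -= 0·R0 → [0,-1,-1,0]
  R2 -= 0·R0 → [0,-2,-1,1]
  R3 -= 0·R0 → [0,2,0,-3]
  R2 -= 2·R1 → [0,0,1,1]
  R3 -= -2·R1 → [0,0,-2,-3]
  R3 -= -2·R2 → [0,0,0,-1]

L=[[1,0,0,0],[0,1,0,0],[0,2,1,0],[0,-2,-2,1]] U=[[2,-1,-1,2],[0,-1,-1,0],[0,0,1,1],[0,0,0,-1]]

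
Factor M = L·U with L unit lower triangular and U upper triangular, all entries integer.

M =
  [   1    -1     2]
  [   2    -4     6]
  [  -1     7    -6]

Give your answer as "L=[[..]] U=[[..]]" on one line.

L=[[1,0,0],[2,1,0],[-1,-3,1]] U=[[1,-1,2],[0,-2,2],[0,0,2]]

  R1 -= 2·R0 → [0,-2,2]
  R2 -= -1·R0 → [0,6,-4]
  R2 -= -3·R1 → [0,0,2]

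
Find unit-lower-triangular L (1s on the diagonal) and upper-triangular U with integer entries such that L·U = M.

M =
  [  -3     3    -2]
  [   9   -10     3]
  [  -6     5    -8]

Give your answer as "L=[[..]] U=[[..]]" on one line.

L=[[1,0,0],[-3,1,0],[2,1,1]] U=[[-3,3,-2],[0,-1,-3],[0,0,-1]]

  r1 -= -3·r0 → [0,-1,-3]
  r2 -= 2·r0 → [0,-1,-4]
  r2 -= 1·r1 → [0,0,-1]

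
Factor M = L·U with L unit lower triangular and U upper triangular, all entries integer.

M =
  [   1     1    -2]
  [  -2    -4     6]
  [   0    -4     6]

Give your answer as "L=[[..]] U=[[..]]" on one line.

  row1 -= -2·row0 → [0,-2,2]
  row2 -= 0·row0 → [0,-4,6]
  row2 -= 2·row1 → [0,0,2]

L=[[1,0,0],[-2,1,0],[0,2,1]] U=[[1,1,-2],[0,-2,2],[0,0,2]]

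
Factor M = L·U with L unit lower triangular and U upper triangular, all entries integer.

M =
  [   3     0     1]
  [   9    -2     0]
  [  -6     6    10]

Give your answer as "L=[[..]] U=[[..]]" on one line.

  R1 -= 3·R0 → [0,-2,-3]
  R2 -= -2·R0 → [0,6,12]
  R2 -= -3·R1 → [0,0,3]

L=[[1,0,0],[3,1,0],[-2,-3,1]] U=[[3,0,1],[0,-2,-3],[0,0,3]]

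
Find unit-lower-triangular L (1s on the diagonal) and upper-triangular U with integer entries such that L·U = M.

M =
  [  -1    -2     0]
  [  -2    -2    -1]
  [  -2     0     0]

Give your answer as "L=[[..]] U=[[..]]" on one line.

L=[[1,0,0],[2,1,0],[2,2,1]] U=[[-1,-2,0],[0,2,-1],[0,0,2]]

  R1 -= 2·R0 → [0,2,-1]
  R2 -= 2·R0 → [0,4,0]
  R2 -= 2·R1 → [0,0,2]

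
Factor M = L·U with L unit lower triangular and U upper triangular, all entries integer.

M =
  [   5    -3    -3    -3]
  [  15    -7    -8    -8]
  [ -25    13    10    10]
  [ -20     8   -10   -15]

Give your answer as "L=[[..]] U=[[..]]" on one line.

  R1 -= 3·R0 → [0,2,1,1]
  R2 -= -5·R0 → [0,-2,-5,-5]
  R3 -= -4·R0 → [0,-4,-22,-27]
  R2 -= -1·R1 → [0,0,-4,-4]
  R3 -= -2·R1 → [0,0,-20,-25]
  R3 -= 5·R2 → [0,0,0,-5]

L=[[1,0,0,0],[3,1,0,0],[-5,-1,1,0],[-4,-2,5,1]] U=[[5,-3,-3,-3],[0,2,1,1],[0,0,-4,-4],[0,0,0,-5]]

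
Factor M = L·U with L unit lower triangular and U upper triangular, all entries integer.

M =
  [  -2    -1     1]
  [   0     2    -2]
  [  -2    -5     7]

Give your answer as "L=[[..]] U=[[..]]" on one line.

L=[[1,0,0],[0,1,0],[1,-2,1]] U=[[-2,-1,1],[0,2,-2],[0,0,2]]

  row1 -= 0·row0 → [0,2,-2]
  row2 -= 1·row0 → [0,-4,6]
  row2 -= -2·row1 → [0,0,2]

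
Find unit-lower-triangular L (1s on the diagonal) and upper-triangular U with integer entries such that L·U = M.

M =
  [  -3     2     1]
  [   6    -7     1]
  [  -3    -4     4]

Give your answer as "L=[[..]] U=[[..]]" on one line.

L=[[1,0,0],[-2,1,0],[1,2,1]] U=[[-3,2,1],[0,-3,3],[0,0,-3]]

  row1 -= -2·row0 → [0,-3,3]
  row2 -= 1·row0 → [0,-6,3]
  row2 -= 2·row1 → [0,0,-3]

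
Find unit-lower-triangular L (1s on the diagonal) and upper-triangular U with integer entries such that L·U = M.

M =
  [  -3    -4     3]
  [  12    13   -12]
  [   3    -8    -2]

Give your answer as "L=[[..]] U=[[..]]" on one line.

L=[[1,0,0],[-4,1,0],[-1,4,1]] U=[[-3,-4,3],[0,-3,0],[0,0,1]]

  R1 -= -4·R0 → [0,-3,0]
  R2 -= -1·R0 → [0,-12,1]
  R2 -= 4·R1 → [0,0,1]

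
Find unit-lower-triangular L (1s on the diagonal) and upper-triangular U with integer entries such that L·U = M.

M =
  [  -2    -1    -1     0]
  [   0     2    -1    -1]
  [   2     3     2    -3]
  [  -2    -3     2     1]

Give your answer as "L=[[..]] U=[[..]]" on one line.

  r1 -= 0·r0 → [0,2,-1,-1]
  r2 -= -1·r0 → [0,2,1,-3]
  r3 -= 1·r0 → [0,-2,3,1]
  r2 -= 1·r1 → [0,0,2,-2]
  r3 -= -1·r1 → [0,0,2,0]
  r3 -= 1·r2 → [0,0,0,2]

L=[[1,0,0,0],[0,1,0,0],[-1,1,1,0],[1,-1,1,1]] U=[[-2,-1,-1,0],[0,2,-1,-1],[0,0,2,-2],[0,0,0,2]]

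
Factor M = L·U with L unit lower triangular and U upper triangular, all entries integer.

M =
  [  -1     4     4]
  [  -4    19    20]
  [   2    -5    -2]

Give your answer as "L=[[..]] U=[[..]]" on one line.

  r1 -= 4·r0 → [0,3,4]
  r2 -= -2·r0 → [0,3,6]
  r2 -= 1·r1 → [0,0,2]

L=[[1,0,0],[4,1,0],[-2,1,1]] U=[[-1,4,4],[0,3,4],[0,0,2]]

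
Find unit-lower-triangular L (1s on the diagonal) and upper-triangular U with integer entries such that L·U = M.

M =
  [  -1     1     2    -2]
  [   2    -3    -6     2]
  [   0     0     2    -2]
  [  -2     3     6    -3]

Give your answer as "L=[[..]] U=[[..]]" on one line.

L=[[1,0,0,0],[-2,1,0,0],[0,0,1,0],[2,-1,0,1]] U=[[-1,1,2,-2],[0,-1,-2,-2],[0,0,2,-2],[0,0,0,-1]]

  r1 -= -2·r0 → [0,-1,-2,-2]
  r2 -= 0·r0 → [0,0,2,-2]
  r3 -= 2·r0 → [0,1,2,1]
  r2 -= 0·r1 → [0,0,2,-2]
  r3 -= -1·r1 → [0,0,0,-1]
  r3 -= 0·r2 → [0,0,0,-1]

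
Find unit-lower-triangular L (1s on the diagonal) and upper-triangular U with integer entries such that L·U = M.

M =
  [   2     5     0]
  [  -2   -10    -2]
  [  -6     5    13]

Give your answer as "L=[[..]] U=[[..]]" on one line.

  r1 -= -1·r0 → [0,-5,-2]
  r2 -= -3·r0 → [0,20,13]
  r2 -= -4·r1 → [0,0,5]

L=[[1,0,0],[-1,1,0],[-3,-4,1]] U=[[2,5,0],[0,-5,-2],[0,0,5]]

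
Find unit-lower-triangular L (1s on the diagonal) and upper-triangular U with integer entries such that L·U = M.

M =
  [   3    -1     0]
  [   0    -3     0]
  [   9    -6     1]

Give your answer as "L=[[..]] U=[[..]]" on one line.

L=[[1,0,0],[0,1,0],[3,1,1]] U=[[3,-1,0],[0,-3,0],[0,0,1]]

  r1 -= 0·r0 → [0,-3,0]
  r2 -= 3·r0 → [0,-3,1]
  r2 -= 1·r1 → [0,0,1]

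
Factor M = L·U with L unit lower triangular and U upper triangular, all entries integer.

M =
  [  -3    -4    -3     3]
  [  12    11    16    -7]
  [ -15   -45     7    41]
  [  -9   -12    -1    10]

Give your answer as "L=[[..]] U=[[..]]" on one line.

  r1 -= -4·r0 → [0,-5,4,5]
  r2 -= 5·r0 → [0,-25,22,26]
  r3 -= 3·r0 → [0,0,8,1]
  r2 -= 5·r1 → [0,0,2,1]
  r3 -= 0·r1 → [0,0,8,1]
  r3 -= 4·r2 → [0,0,0,-3]

L=[[1,0,0,0],[-4,1,0,0],[5,5,1,0],[3,0,4,1]] U=[[-3,-4,-3,3],[0,-5,4,5],[0,0,2,1],[0,0,0,-3]]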